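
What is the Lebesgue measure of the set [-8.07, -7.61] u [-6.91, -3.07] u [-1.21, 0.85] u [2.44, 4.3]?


For pairwise disjoint intervals, m(union) = sum of lengths.
= (-7.61 - -8.07) + (-3.07 - -6.91) + (0.85 - -1.21) + (4.3 - 2.44)
= 0.46 + 3.84 + 2.06 + 1.86
= 8.22


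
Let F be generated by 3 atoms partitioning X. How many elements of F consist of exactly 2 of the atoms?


Each element of F is a union of some subset of the 3 atoms.
Elements that are unions of exactly 2 atoms correspond to 2-element subsets of the 3 atoms.
Count = C(3, 2) = 3! / (2! * 1!) = 3.


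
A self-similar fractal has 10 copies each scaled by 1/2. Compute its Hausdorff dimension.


For a self-similar set with N copies scaled by 1/r:
dim_H = log(N)/log(r) = log(10)/log(2)
= 2.302585/0.693147
= 3.321928


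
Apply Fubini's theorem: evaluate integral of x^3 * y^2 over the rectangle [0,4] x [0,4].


By Fubini's theorem, the double integral factors as a product of single integrals:
Step 1: integral_0^4 x^3 dx = [x^4/4] from 0 to 4
     = 4^4/4 = 64
Step 2: integral_0^4 y^2 dy = [y^3/3] from 0 to 4
     = 4^3/3 = 21.333333
Step 3: Double integral = 64 * 21.333333 = 1365.333333


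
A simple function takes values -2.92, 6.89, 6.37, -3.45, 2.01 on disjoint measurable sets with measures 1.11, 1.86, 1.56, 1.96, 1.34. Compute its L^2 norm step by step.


Step 1: Compute |f_i|^2 for each value:
  |-2.92|^2 = 8.5264
  |6.89|^2 = 47.4721
  |6.37|^2 = 40.5769
  |-3.45|^2 = 11.9025
  |2.01|^2 = 4.0401
Step 2: Multiply by measures and sum:
  8.5264 * 1.11 = 9.464304
  47.4721 * 1.86 = 88.298106
  40.5769 * 1.56 = 63.299964
  11.9025 * 1.96 = 23.3289
  4.0401 * 1.34 = 5.413734
Sum = 9.464304 + 88.298106 + 63.299964 + 23.3289 + 5.413734 = 189.805008
Step 3: Take the p-th root:
||f||_2 = (189.805008)^(1/2) = 13.776974


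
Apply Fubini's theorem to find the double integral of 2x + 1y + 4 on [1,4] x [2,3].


By Fubini, integrate in x first, then y.
Step 1: Fix y, integrate over x in [1,4]:
  integral(2x + 1y + 4, x=1..4)
  = 2*(4^2 - 1^2)/2 + (1y + 4)*(4 - 1)
  = 15 + (1y + 4)*3
  = 15 + 3y + 12
  = 27 + 3y
Step 2: Integrate over y in [2,3]:
  integral(27 + 3y, y=2..3)
  = 27*1 + 3*(3^2 - 2^2)/2
  = 27 + 7.5
  = 34.5


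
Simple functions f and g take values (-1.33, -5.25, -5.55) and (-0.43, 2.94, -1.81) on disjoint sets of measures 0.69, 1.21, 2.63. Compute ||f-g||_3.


Step 1: Compute differences f_i - g_i:
  -1.33 - -0.43 = -0.9
  -5.25 - 2.94 = -8.19
  -5.55 - -1.81 = -3.74
Step 2: Compute |diff|^3 * measure for each set:
  |-0.9|^3 * 0.69 = 0.729 * 0.69 = 0.50301
  |-8.19|^3 * 1.21 = 549.353259 * 1.21 = 664.717443
  |-3.74|^3 * 2.63 = 52.313624 * 2.63 = 137.584831
Step 3: Sum = 802.805285
Step 4: ||f-g||_3 = (802.805285)^(1/3) = 9.294016


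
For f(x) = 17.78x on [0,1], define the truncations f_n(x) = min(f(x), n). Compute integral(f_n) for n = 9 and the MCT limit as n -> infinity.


f(x) = 17.78x on [0,1]; f_n(x) = min(17.78x, n). At n = 9:
Step 1: f(x) reaches 9 at x = 9/17.78 = 0.506187
Step 2: integral(f_9) = integral(17.78x, 0, 0.506187) + integral(9, 0.506187, 1)
       = 17.78*0.506187^2/2 + 9*(1 - 0.506187)
       = 2.27784 + 4.444319
       = 6.72216
Step 3: As n -> infinity, f_n increases to f, so by MCT integral(f_n) -> integral(f) = 17.78/2 = 8.89.
Convergence: integral(f_9) = 6.72216 -> 8.89 as n -> infinity


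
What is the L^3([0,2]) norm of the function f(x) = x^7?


Step 1: ||f||_3 = (integral_0^2 |x^7|^3 dx)^(1/3)
     = (integral_0^2 x^21 dx)^(1/3)
Step 2: integral_0^2 x^21 dx = [x^22/(22)] from 0 to 2 = 2^22/22
     = 4194304/22 = 190650.181818
Step 3: ||f||_3 = (190650.181818)^(1/3) = 57.554472


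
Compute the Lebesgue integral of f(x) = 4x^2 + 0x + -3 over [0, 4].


The Lebesgue integral of a Riemann-integrable function agrees with the Riemann integral.
Antiderivative F(x) = (4/3)x^3 + (0/2)x^2 + -3x
F(4) = (4/3)*4^3 + (0/2)*4^2 + -3*4
     = (4/3)*64 + (0/2)*16 + -3*4
     = 85.333333 + 0.0 + -12
     = 73.333333
F(0) = 0.0
Integral = F(4) - F(0) = 73.333333 - 0.0 = 73.333333


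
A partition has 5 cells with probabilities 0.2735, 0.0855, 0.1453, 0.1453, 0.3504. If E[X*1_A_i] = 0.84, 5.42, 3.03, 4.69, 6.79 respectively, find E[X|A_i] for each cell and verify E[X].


For each cell A_i: E[X|A_i] = E[X*1_A_i] / P(A_i)
Step 1: E[X|A_1] = 0.84 / 0.2735 = 3.071298
Step 2: E[X|A_2] = 5.42 / 0.0855 = 63.391813
Step 3: E[X|A_3] = 3.03 / 0.1453 = 20.853407
Step 4: E[X|A_4] = 4.69 / 0.1453 = 32.278045
Step 5: E[X|A_5] = 6.79 / 0.3504 = 19.377854
Verification: E[X] = sum E[X*1_A_i] = 0.84 + 5.42 + 3.03 + 4.69 + 6.79 = 20.77


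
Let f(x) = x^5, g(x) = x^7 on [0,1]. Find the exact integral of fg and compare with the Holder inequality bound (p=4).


Step 1: Exact integral of f*g = integral(x^12, 0, 1) = 1/13
     = 0.076923
Step 2: Holder bound with p=4, q=1.333333:
  ||f||_p = (integral x^20 dx)^(1/4) = (1/21)^(1/4) = 0.467138
  ||g||_q = (integral x^9.333333 dx)^(1/1.333333) = (1/10.333333)^(1/1.333333) = 0.173508
Step 3: Holder bound = ||f||_p * ||g||_q = 0.467138 * 0.173508 = 0.081052
Verification: 0.076923 <= 0.081052 (Holder holds)


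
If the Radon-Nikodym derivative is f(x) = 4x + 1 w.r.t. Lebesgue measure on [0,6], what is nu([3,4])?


nu(A) = integral_A (dnu/dmu) dmu = integral_3^4 (4x + 1) dx
Step 1: Antiderivative F(x) = (4/2)x^2 + 1x
Step 2: F(4) = (4/2)*4^2 + 1*4 = 32 + 4 = 36
Step 3: F(3) = (4/2)*3^2 + 1*3 = 18 + 3 = 21
Step 4: nu([3,4]) = F(4) - F(3) = 36 - 21 = 15


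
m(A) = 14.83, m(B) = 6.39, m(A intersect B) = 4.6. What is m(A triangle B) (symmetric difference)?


m(A Delta B) = m(A) + m(B) - 2*m(A n B)
= 14.83 + 6.39 - 2*4.6
= 14.83 + 6.39 - 9.2
= 12.02


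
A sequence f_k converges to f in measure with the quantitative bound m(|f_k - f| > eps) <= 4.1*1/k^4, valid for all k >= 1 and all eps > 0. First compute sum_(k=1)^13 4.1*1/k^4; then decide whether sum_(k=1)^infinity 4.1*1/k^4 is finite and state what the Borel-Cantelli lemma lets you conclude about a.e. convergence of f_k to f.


Step 1: List the terms 4.1*1/k^4 for k = 1 to 13:
  k=1: 4.1
  k=2: 0.25625
  k=3: 0.050617
  k=4: 0.016016
  k=5: 0.00656
  k=6: 0.003164
  k=7: 0.001708
  k=8: 0.001001
  k=9: 6.249047e-04
  k=10: 4.100000e-04
  k=11: 2.800355e-04
  k=12: 1.977238e-04
  k=13: 1.435524e-04
Step 2: Partial sum = 4.1 + 0.25625 + 0.050617 + 0.016016 + 0.00656 + 0.003164 + 0.001708 + 0.001001 + 6.249047e-04 + 4.100000e-04 + 2.800355e-04 + 1.977238e-04 + 1.435524e-04
     = 4.436971
Step 3: The full series sum_(k>=1) 4.1*1/k^4 converges (p-series with p = 4 > 1; a constant multiple of a convergent series converges).
Step 4: Fix eps > 0. Since sum_k m(|f_k - f| > eps) < infinity, the Borel-Cantelli lemma gives
        m(limsup_k {|f_k - f| > eps}) = 0, i.e. for a.e. x, |f_k(x) - f(x)| <= eps for all large k.
        Applying this with eps = 1/j for j = 1, 2, ... and intersecting the countably many full-measure sets,
        for a.e. x we get limsup_k |f_k(x) - f(x)| <= 1/j for every j, hence f_k -> f almost everywhere.
Conclusion: series converges; Borel-Cantelli yields f_k -> f a.e.


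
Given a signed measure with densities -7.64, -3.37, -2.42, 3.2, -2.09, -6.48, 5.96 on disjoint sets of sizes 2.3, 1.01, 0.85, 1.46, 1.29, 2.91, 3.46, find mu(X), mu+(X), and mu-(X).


Step 1: Compute signed measure on each set:
  Set 1: -7.64 * 2.3 = -17.572
  Set 2: -3.37 * 1.01 = -3.4037
  Set 3: -2.42 * 0.85 = -2.057
  Set 4: 3.2 * 1.46 = 4.672
  Set 5: -2.09 * 1.29 = -2.6961
  Set 6: -6.48 * 2.91 = -18.8568
  Set 7: 5.96 * 3.46 = 20.6216
Step 2: Total signed measure = (-17.572) + (-3.4037) + (-2.057) + (4.672) + (-2.6961) + (-18.8568) + (20.6216)
     = -19.292
Step 3: Positive part mu+(X) = sum of positive contributions = 25.2936
Step 4: Negative part mu-(X) = |sum of negative contributions| = 44.5856


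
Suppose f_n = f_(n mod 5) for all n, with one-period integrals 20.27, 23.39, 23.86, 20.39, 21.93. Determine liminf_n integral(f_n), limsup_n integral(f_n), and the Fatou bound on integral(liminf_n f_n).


The sequence (integral(f_n)) is periodic with period 5, repeating the values 20.27, 23.39, 23.86, 20.39, 21.93 indefinitely.
Step 1: For a periodic sequence, every tail (a_m, a_(m+1), ...) contains all 5 period values infinitely often.
Step 2: Hence inf of every tail = min of the period values = min(20.27, 23.39, 23.86, 20.39, 21.93) = 20.27.
        liminf_n integral(f_n) = sup over m of (inf of tail from m) = 20.27.
Step 3: Similarly sup of every tail = max of the period values = 23.86.
        limsup_n integral(f_n) = 23.86.
Step 4: Fatou's lemma: integral(liminf_n f_n) <= liminf_n integral(f_n) = 20.27.
        So the integral of the pointwise liminf is at most 20.27.


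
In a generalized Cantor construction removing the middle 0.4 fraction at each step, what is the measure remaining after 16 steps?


Step 1: At each step, fraction remaining = 1 - 0.4 = 0.6
Step 2: After 16 steps, measure = (0.6)^16
Result = 2.821110e-04


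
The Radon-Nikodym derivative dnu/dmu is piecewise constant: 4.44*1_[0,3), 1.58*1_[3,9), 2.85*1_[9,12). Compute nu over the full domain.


Integrate each piece of the Radon-Nikodym derivative:
Step 1: integral_0^3 4.44 dx = 4.44*(3-0) = 4.44*3 = 13.32
Step 2: integral_3^9 1.58 dx = 1.58*(9-3) = 1.58*6 = 9.48
Step 3: integral_9^12 2.85 dx = 2.85*(12-9) = 2.85*3 = 8.55
Total: 13.32 + 9.48 + 8.55 = 31.35


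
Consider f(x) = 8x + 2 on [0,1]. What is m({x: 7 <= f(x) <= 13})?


f^(-1)([7, 13]) = {x : 7 <= 8x + 2 <= 13}
Solving: (7 - 2)/8 <= x <= (13 - 2)/8
= [0.625, 1.375]
Intersecting with [0,1]: [0.625, 1]
Measure = 1 - 0.625 = 0.375


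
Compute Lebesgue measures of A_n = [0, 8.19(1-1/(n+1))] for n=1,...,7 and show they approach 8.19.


By continuity of measure from below: if A_n increases to A, then m(A_n) -> m(A).
Here A = [0, 8.19], so m(A) = 8.19
Step 1: a_1 = 8.19*(1 - 1/2) = 4.095, m(A_1) = 4.095
Step 2: a_2 = 8.19*(1 - 1/3) = 5.46, m(A_2) = 5.46
Step 3: a_3 = 8.19*(1 - 1/4) = 6.1425, m(A_3) = 6.1425
Step 4: a_4 = 8.19*(1 - 1/5) = 6.552, m(A_4) = 6.552
Step 5: a_5 = 8.19*(1 - 1/6) = 6.825, m(A_5) = 6.825
Step 6: a_6 = 8.19*(1 - 1/7) = 7.02, m(A_6) = 7.02
Step 7: a_7 = 8.19*(1 - 1/8) = 7.1662, m(A_7) = 7.1662
Limit: m(A_n) -> m([0,8.19]) = 8.19


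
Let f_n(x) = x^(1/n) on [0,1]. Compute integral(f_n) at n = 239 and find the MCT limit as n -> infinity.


At n = 239: f_239(x) = x^(1/239).
Step 1: integral(x^(1/239), 0, 1) = [x^(1/239+1) / (1/239+1)] from 0 to 1
     = 1 / (1/239 + 1) = 1 / ((239+1)/239) = 239/(239+1)
     = 239/240 = 0.995833
Step 2: As n -> infinity, f_n(x) = x^(1/n) -> 1 for x in (0,1], and f_n is increasing in n.
By MCT, lim_n integral(f_n) = integral(lim_n f_n) = integral(1, 0, 1) = 1.
Step 3: Verify convergence: 239/240 = 0.995833 -> 1


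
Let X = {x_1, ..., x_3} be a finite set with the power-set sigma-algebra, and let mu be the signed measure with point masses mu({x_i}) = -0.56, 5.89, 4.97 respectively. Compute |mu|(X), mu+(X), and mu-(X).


Step 1: Every measurable set is a union of atoms (the cells / points), so a Hahn decomposition is
  obtained by grouping atoms by sign: P = union of atoms with mu > 0, N = union of the remaining atoms.
  Atoms in P (indices): 2, 3;  atoms in N (indices): 1
  Positive values: 5.89, 4.97
  Negative values: -0.56
Step 2: mu+(X) = mu(P) = sum of positive atom values = 10.86
Step 3: mu-(X) = -mu(N) = sum of |negative atom values| = 0.56
Step 4: |mu|(X) = mu+(X) + mu-(X) = 10.86 + 0.56 = 11.42


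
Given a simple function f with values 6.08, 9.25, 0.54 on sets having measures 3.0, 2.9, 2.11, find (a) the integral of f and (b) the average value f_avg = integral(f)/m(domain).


Step 1: Integral = sum(value_i * measure_i)
= 6.08*3.0 + 9.25*2.9 + 0.54*2.11
= 18.24 + 26.825 + 1.1394
= 46.2044
Step 2: Total measure of domain = 3.0 + 2.9 + 2.11 = 8.01
Step 3: Average value = 46.2044 / 8.01 = 5.76834


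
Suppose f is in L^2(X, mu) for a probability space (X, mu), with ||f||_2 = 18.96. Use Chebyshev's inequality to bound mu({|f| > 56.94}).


Chebyshev/Markov inequality: mu(|f| > eps) <= (||f||_p / eps)^p
Step 1: ||f||_2 / eps = 18.96 / 56.94 = 0.332982
Step 2: Raise to power p = 2:
  (0.332982)^2 = 0.110877
Step 3: Therefore mu(|f| > 56.94) <= 0.110877


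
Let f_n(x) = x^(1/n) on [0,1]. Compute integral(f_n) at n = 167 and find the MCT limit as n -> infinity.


At n = 167: f_167(x) = x^(1/167).
Step 1: integral(x^(1/167), 0, 1) = [x^(1/167+1) / (1/167+1)] from 0 to 1
     = 1 / (1/167 + 1) = 1 / ((167+1)/167) = 167/(167+1)
     = 167/168 = 0.994048
Step 2: As n -> infinity, f_n(x) = x^(1/n) -> 1 for x in (0,1], and f_n is increasing in n.
By MCT, lim_n integral(f_n) = integral(lim_n f_n) = integral(1, 0, 1) = 1.
Step 3: Verify convergence: 167/168 = 0.994048 -> 1


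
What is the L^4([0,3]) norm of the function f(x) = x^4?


Step 1: ||f||_4 = (integral_0^3 |x^4|^4 dx)^(1/4)
     = (integral_0^3 x^16 dx)^(1/4)
Step 2: integral_0^3 x^16 dx = [x^17/(17)] from 0 to 3 = 3^17/17
     = 129140163/17 = 7.596480e+06
Step 3: ||f||_4 = (7.596480e+06)^(1/4) = 52.49925


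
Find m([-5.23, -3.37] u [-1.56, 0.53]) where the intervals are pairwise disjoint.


For pairwise disjoint intervals, m(union) = sum of lengths.
= (-3.37 - -5.23) + (0.53 - -1.56)
= 1.86 + 2.09
= 3.95


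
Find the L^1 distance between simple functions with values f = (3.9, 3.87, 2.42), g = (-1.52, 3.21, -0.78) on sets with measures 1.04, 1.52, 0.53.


Step 1: Compute differences f_i - g_i:
  3.9 - -1.52 = 5.42
  3.87 - 3.21 = 0.66
  2.42 - -0.78 = 3.2
Step 2: Compute |diff|^1 * measure for each set:
  |5.42|^1 * 1.04 = 5.42 * 1.04 = 5.6368
  |0.66|^1 * 1.52 = 0.66 * 1.52 = 1.0032
  |3.2|^1 * 0.53 = 3.2 * 0.53 = 1.696
Step 3: Sum = 8.336
Step 4: ||f-g||_1 = (8.336)^(1/1) = 8.336


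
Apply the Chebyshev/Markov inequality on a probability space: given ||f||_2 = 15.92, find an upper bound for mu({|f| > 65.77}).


Chebyshev/Markov inequality: mu(|f| > eps) <= (||f||_p / eps)^p
Step 1: ||f||_2 / eps = 15.92 / 65.77 = 0.242056
Step 2: Raise to power p = 2:
  (0.242056)^2 = 0.058591
Step 3: Therefore mu(|f| > 65.77) <= 0.058591


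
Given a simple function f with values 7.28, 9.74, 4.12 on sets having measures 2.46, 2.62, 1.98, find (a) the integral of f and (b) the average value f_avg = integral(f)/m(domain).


Step 1: Integral = sum(value_i * measure_i)
= 7.28*2.46 + 9.74*2.62 + 4.12*1.98
= 17.9088 + 25.5188 + 8.1576
= 51.5852
Step 2: Total measure of domain = 2.46 + 2.62 + 1.98 = 7.06
Step 3: Average value = 51.5852 / 7.06 = 7.306686


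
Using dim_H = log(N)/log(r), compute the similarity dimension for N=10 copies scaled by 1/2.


For a self-similar set with N copies scaled by 1/r:
dim_H = log(N)/log(r) = log(10)/log(2)
= 2.302585/0.693147
= 3.321928


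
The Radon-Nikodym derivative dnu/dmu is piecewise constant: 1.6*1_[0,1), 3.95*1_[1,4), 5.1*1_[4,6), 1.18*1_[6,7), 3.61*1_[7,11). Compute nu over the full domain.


Integrate each piece of the Radon-Nikodym derivative:
Step 1: integral_0^1 1.6 dx = 1.6*(1-0) = 1.6*1 = 1.6
Step 2: integral_1^4 3.95 dx = 3.95*(4-1) = 3.95*3 = 11.85
Step 3: integral_4^6 5.1 dx = 5.1*(6-4) = 5.1*2 = 10.2
Step 4: integral_6^7 1.18 dx = 1.18*(7-6) = 1.18*1 = 1.18
Step 5: integral_7^11 3.61 dx = 3.61*(11-7) = 3.61*4 = 14.44
Total: 1.6 + 11.85 + 10.2 + 1.18 + 14.44 = 39.27


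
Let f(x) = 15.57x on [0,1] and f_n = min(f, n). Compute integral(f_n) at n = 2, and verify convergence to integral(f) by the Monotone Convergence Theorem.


f(x) = 15.57x on [0,1]; f_n(x) = min(15.57x, n). At n = 2:
Step 1: f(x) reaches 2 at x = 2/15.57 = 0.128452
Step 2: integral(f_2) = integral(15.57x, 0, 0.128452) + integral(2, 0.128452, 1)
       = 15.57*0.128452^2/2 + 2*(1 - 0.128452)
       = 0.128452 + 1.743096
       = 1.871548
Step 3: As n -> infinity, f_n increases to f, so by MCT integral(f_n) -> integral(f) = 15.57/2 = 7.785.
Convergence: integral(f_2) = 1.871548 -> 7.785 as n -> infinity


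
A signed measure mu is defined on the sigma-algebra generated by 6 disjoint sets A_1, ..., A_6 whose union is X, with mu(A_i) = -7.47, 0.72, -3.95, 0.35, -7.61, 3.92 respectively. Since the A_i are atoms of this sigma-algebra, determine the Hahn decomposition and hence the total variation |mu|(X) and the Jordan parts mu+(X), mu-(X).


Step 1: Every measurable set is a union of atoms (the cells / points), so a Hahn decomposition is
  obtained by grouping atoms by sign: P = union of atoms with mu > 0, N = union of the remaining atoms.
  Atoms in P (indices): 2, 4, 6;  atoms in N (indices): 1, 3, 5
  Positive values: 0.72, 0.35, 3.92
  Negative values: -7.47, -3.95, -7.61
Step 2: mu+(X) = mu(P) = sum of positive atom values = 4.99
Step 3: mu-(X) = -mu(N) = sum of |negative atom values| = 19.03
Step 4: |mu|(X) = mu+(X) + mu-(X) = 4.99 + 19.03 = 24.02


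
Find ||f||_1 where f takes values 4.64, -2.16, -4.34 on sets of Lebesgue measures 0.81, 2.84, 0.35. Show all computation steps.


Step 1: Compute |f_i|^1 for each value:
  |4.64|^1 = 4.64
  |-2.16|^1 = 2.16
  |-4.34|^1 = 4.34
Step 2: Multiply by measures and sum:
  4.64 * 0.81 = 3.7584
  2.16 * 2.84 = 6.1344
  4.34 * 0.35 = 1.519
Sum = 3.7584 + 6.1344 + 1.519 = 11.4118
Step 3: Take the p-th root:
||f||_1 = (11.4118)^(1/1) = 11.4118


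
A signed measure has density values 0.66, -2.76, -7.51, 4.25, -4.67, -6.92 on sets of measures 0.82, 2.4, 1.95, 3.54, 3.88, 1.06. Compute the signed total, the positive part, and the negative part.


Step 1: Compute signed measure on each set:
  Set 1: 0.66 * 0.82 = 0.5412
  Set 2: -2.76 * 2.4 = -6.624
  Set 3: -7.51 * 1.95 = -14.6445
  Set 4: 4.25 * 3.54 = 15.045
  Set 5: -4.67 * 3.88 = -18.1196
  Set 6: -6.92 * 1.06 = -7.3352
Step 2: Total signed measure = (0.5412) + (-6.624) + (-14.6445) + (15.045) + (-18.1196) + (-7.3352)
     = -31.1371
Step 3: Positive part mu+(X) = sum of positive contributions = 15.5862
Step 4: Negative part mu-(X) = |sum of negative contributions| = 46.7233


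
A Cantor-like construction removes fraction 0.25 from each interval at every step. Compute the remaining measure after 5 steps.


Step 1: At each step, fraction remaining = 1 - 0.25 = 0.75
Step 2: After 5 steps, measure = (0.75)^5
Step 3: Computing the power step by step:
  After step 1: 0.75
  After step 2: 0.5625
  After step 3: 0.421875
  After step 4: 0.316406
  After step 5: 0.237305
Result = 0.237305


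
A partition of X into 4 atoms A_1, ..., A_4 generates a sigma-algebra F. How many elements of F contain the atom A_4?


Each element of F is a union of some subset S of the 4 atoms.
The element contains A_4 iff A_4 is in S.
So we count subsets S of {A_1,...,A_4} with A_4 in S: choose freely among the other 3 atoms.
Count = 2^(4-1) = 2^3 = 8.


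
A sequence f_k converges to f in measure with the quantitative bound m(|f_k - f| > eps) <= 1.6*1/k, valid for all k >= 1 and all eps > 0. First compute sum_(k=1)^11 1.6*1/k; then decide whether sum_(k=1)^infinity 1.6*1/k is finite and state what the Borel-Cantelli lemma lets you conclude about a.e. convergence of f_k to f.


Step 1: List the terms 1.6*1/k for k = 1 to 11:
  k=1: 1.6
  k=2: 0.8
  k=3: 0.533333
  k=4: 0.4
  k=5: 0.32
  k=6: 0.266667
  k=7: 0.228571
  k=8: 0.2
  k=9: 0.177778
  k=10: 0.16
  k=11: 0.145455
Step 2: Partial sum = 1.6 + 0.8 + 0.533333 + 0.4 + 0.32 + 0.266667 + 0.228571 + 0.2 + 0.177778 + 0.16 + 0.145455
     = 4.831804
Step 3: The full series sum_(k>=1) 1.6*1/k diverges (harmonic series, p = 1; a nonzero constant multiple of a divergent series diverges).
Step 4: The (first) Borel-Cantelli lemma requires a summable sequence of measures, so it does not apply here;
        from this bound alone no conclusion about a.e. convergence can be drawn (convergence in measure still
        gives an a.e.-convergent subsequence, but not a.e. convergence of the whole sequence).
Conclusion: series diverges; Borel-Cantelli is inconclusive about a.e. convergence of f_k.


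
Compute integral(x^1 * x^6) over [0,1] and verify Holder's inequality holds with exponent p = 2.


Step 1: Exact integral of f*g = integral(x^7, 0, 1) = 1/8
     = 0.125
Step 2: Holder bound with p=2, q=2:
  ||f||_p = (integral x^2 dx)^(1/2) = (1/3)^(1/2) = 0.57735
  ||g||_q = (integral x^12 dx)^(1/2) = (1/13)^(1/2) = 0.27735
Step 3: Holder bound = ||f||_p * ||g||_q = 0.57735 * 0.27735 = 0.160128
Verification: 0.125 <= 0.160128 (Holder holds)


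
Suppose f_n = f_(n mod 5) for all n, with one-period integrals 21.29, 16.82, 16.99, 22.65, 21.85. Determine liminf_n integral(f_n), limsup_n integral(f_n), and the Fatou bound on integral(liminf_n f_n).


The sequence (integral(f_n)) is periodic with period 5, repeating the values 21.29, 16.82, 16.99, 22.65, 21.85 indefinitely.
Step 1: For a periodic sequence, every tail (a_m, a_(m+1), ...) contains all 5 period values infinitely often.
Step 2: Hence inf of every tail = min of the period values = min(21.29, 16.82, 16.99, 22.65, 21.85) = 16.82.
        liminf_n integral(f_n) = sup over m of (inf of tail from m) = 16.82.
Step 3: Similarly sup of every tail = max of the period values = 22.65.
        limsup_n integral(f_n) = 22.65.
Step 4: Fatou's lemma: integral(liminf_n f_n) <= liminf_n integral(f_n) = 16.82.
        So the integral of the pointwise liminf is at most 16.82.


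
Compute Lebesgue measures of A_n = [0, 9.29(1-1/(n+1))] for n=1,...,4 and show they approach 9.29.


By continuity of measure from below: if A_n increases to A, then m(A_n) -> m(A).
Here A = [0, 9.29], so m(A) = 9.29
Step 1: a_1 = 9.29*(1 - 1/2) = 4.645, m(A_1) = 4.645
Step 2: a_2 = 9.29*(1 - 1/3) = 6.1933, m(A_2) = 6.1933
Step 3: a_3 = 9.29*(1 - 1/4) = 6.9675, m(A_3) = 6.9675
Step 4: a_4 = 9.29*(1 - 1/5) = 7.432, m(A_4) = 7.432
Limit: m(A_n) -> m([0,9.29]) = 9.29


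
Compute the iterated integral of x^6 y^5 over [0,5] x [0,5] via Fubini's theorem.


By Fubini's theorem, the double integral factors as a product of single integrals:
Step 1: integral_0^5 x^6 dx = [x^7/7] from 0 to 5
     = 5^7/7 = 11160.714286
Step 2: integral_0^5 y^5 dy = [y^6/6] from 0 to 5
     = 5^6/6 = 2604.166667
Step 3: Double integral = 11160.714286 * 2604.166667 = 2.906436e+07


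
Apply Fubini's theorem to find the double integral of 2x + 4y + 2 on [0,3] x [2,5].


By Fubini, integrate in x first, then y.
Step 1: Fix y, integrate over x in [0,3]:
  integral(2x + 4y + 2, x=0..3)
  = 2*(3^2 - 0^2)/2 + (4y + 2)*(3 - 0)
  = 9 + (4y + 2)*3
  = 9 + 12y + 6
  = 15 + 12y
Step 2: Integrate over y in [2,5]:
  integral(15 + 12y, y=2..5)
  = 15*3 + 12*(5^2 - 2^2)/2
  = 45 + 126
  = 171


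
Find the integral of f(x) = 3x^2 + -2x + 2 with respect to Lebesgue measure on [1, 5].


The Lebesgue integral of a Riemann-integrable function agrees with the Riemann integral.
Antiderivative F(x) = (3/3)x^3 + (-2/2)x^2 + 2x
F(5) = (3/3)*5^3 + (-2/2)*5^2 + 2*5
     = (3/3)*125 + (-2/2)*25 + 2*5
     = 125 + -25 + 10
     = 110
F(1) = 2
Integral = F(5) - F(1) = 110 - 2 = 108


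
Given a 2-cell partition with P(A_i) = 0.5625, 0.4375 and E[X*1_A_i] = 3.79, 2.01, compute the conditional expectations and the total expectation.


For each cell A_i: E[X|A_i] = E[X*1_A_i] / P(A_i)
Step 1: E[X|A_1] = 3.79 / 0.5625 = 6.737778
Step 2: E[X|A_2] = 2.01 / 0.4375 = 4.594286
Verification: E[X] = sum E[X*1_A_i] = 3.79 + 2.01 = 5.8


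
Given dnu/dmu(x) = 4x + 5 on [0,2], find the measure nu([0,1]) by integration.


nu(A) = integral_A (dnu/dmu) dmu = integral_0^1 (4x + 5) dx
Step 1: Antiderivative F(x) = (4/2)x^2 + 5x
Step 2: F(1) = (4/2)*1^2 + 5*1 = 2 + 5 = 7
Step 3: F(0) = (4/2)*0^2 + 5*0 = 0.0 + 0 = 0.0
Step 4: nu([0,1]) = F(1) - F(0) = 7 - 0.0 = 7


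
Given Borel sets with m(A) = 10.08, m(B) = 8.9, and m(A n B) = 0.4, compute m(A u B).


By inclusion-exclusion: m(A u B) = m(A) + m(B) - m(A n B)
= 10.08 + 8.9 - 0.4
= 18.58


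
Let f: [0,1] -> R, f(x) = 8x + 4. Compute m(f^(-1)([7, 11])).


f^(-1)([7, 11]) = {x : 7 <= 8x + 4 <= 11}
Solving: (7 - 4)/8 <= x <= (11 - 4)/8
= [0.375, 0.875]
Intersecting with [0,1]: [0.375, 0.875]
Measure = 0.875 - 0.375 = 0.5


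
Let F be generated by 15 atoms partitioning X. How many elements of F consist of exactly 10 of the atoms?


Each element of F is a union of some subset of the 15 atoms.
Elements that are unions of exactly 10 atoms correspond to 10-element subsets of the 15 atoms.
Count = C(15, 10) = 15! / (10! * 5!) = 3003.


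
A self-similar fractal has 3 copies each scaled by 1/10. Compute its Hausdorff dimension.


For a self-similar set with N copies scaled by 1/r:
dim_H = log(N)/log(r) = log(3)/log(10)
= 1.098612/2.302585
= 0.477121


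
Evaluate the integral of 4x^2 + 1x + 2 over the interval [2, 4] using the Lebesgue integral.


The Lebesgue integral of a Riemann-integrable function agrees with the Riemann integral.
Antiderivative F(x) = (4/3)x^3 + (1/2)x^2 + 2x
F(4) = (4/3)*4^3 + (1/2)*4^2 + 2*4
     = (4/3)*64 + (1/2)*16 + 2*4
     = 85.333333 + 8 + 8
     = 101.333333
F(2) = 16.666667
Integral = F(4) - F(2) = 101.333333 - 16.666667 = 84.666667


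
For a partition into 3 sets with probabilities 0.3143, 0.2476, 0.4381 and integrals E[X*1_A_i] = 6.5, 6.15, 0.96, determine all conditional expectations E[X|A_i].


For each cell A_i: E[X|A_i] = E[X*1_A_i] / P(A_i)
Step 1: E[X|A_1] = 6.5 / 0.3143 = 20.680878
Step 2: E[X|A_2] = 6.15 / 0.2476 = 24.838449
Step 3: E[X|A_3] = 0.96 / 0.4381 = 2.191281
Verification: E[X] = sum E[X*1_A_i] = 6.5 + 6.15 + 0.96 = 13.61


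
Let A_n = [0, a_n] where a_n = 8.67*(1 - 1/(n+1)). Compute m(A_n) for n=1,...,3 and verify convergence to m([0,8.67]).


By continuity of measure from below: if A_n increases to A, then m(A_n) -> m(A).
Here A = [0, 8.67], so m(A) = 8.67
Step 1: a_1 = 8.67*(1 - 1/2) = 4.335, m(A_1) = 4.335
Step 2: a_2 = 8.67*(1 - 1/3) = 5.78, m(A_2) = 5.78
Step 3: a_3 = 8.67*(1 - 1/4) = 6.5025, m(A_3) = 6.5025
Limit: m(A_n) -> m([0,8.67]) = 8.67


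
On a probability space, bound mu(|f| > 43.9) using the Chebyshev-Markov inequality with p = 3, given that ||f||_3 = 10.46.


Chebyshev/Markov inequality: mu(|f| > eps) <= (||f||_p / eps)^p
Step 1: ||f||_3 / eps = 10.46 / 43.9 = 0.238269
Step 2: Raise to power p = 3:
  (0.238269)^3 = 0.013527
Step 3: Therefore mu(|f| > 43.9) <= 0.013527


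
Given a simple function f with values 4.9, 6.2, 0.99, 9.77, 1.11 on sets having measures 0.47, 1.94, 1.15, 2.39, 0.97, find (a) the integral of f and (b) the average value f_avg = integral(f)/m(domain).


Step 1: Integral = sum(value_i * measure_i)
= 4.9*0.47 + 6.2*1.94 + 0.99*1.15 + 9.77*2.39 + 1.11*0.97
= 2.303 + 12.028 + 1.1385 + 23.3503 + 1.0767
= 39.8965
Step 2: Total measure of domain = 0.47 + 1.94 + 1.15 + 2.39 + 0.97 = 6.92
Step 3: Average value = 39.8965 / 6.92 = 5.76539


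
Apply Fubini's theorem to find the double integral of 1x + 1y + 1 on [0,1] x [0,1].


By Fubini, integrate in x first, then y.
Step 1: Fix y, integrate over x in [0,1]:
  integral(1x + 1y + 1, x=0..1)
  = 1*(1^2 - 0^2)/2 + (1y + 1)*(1 - 0)
  = 0.5 + (1y + 1)*1
  = 0.5 + 1y + 1
  = 1.5 + 1y
Step 2: Integrate over y in [0,1]:
  integral(1.5 + 1y, y=0..1)
  = 1.5*1 + 1*(1^2 - 0^2)/2
  = 1.5 + 0.5
  = 2


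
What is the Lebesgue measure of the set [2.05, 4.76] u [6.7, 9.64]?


For pairwise disjoint intervals, m(union) = sum of lengths.
= (4.76 - 2.05) + (9.64 - 6.7)
= 2.71 + 2.94
= 5.65


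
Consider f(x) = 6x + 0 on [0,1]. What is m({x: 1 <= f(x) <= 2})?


f^(-1)([1, 2]) = {x : 1 <= 6x + 0 <= 2}
Solving: (1 - 0)/6 <= x <= (2 - 0)/6
= [0.166667, 0.333333]
Intersecting with [0,1]: [0.166667, 0.333333]
Measure = 0.333333 - 0.166667 = 0.166667


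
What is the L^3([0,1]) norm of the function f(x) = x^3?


Step 1: ||f||_3 = (integral_0^1 |x^3|^3 dx)^(1/3)
     = (integral_0^1 x^9 dx)^(1/3)
Step 2: integral_0^1 x^9 dx = [x^10/(10)] from 0 to 1 = 1^10/10
     = 1/10 = 0.1
Step 3: ||f||_3 = (0.1)^(1/3) = 0.464159


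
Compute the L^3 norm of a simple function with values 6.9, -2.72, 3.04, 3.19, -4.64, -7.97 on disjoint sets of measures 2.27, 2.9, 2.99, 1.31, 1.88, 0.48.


Step 1: Compute |f_i|^3 for each value:
  |6.9|^3 = 328.509
  |-2.72|^3 = 20.123648
  |3.04|^3 = 28.094464
  |3.19|^3 = 32.461759
  |-4.64|^3 = 99.897344
  |-7.97|^3 = 506.261573
Step 2: Multiply by measures and sum:
  328.509 * 2.27 = 745.71543
  20.123648 * 2.9 = 58.358579
  28.094464 * 2.99 = 84.002447
  32.461759 * 1.31 = 42.524904
  99.897344 * 1.88 = 187.807007
  506.261573 * 0.48 = 243.005555
Sum = 745.71543 + 58.358579 + 84.002447 + 42.524904 + 187.807007 + 243.005555 = 1361.413923
Step 3: Take the p-th root:
||f||_3 = (1361.413923)^(1/3) = 11.083155


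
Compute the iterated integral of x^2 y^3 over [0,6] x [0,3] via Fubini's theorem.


By Fubini's theorem, the double integral factors as a product of single integrals:
Step 1: integral_0^6 x^2 dx = [x^3/3] from 0 to 6
     = 6^3/3 = 72
Step 2: integral_0^3 y^3 dy = [y^4/4] from 0 to 3
     = 3^4/4 = 20.25
Step 3: Double integral = 72 * 20.25 = 1458


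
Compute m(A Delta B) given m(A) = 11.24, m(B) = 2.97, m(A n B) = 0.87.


m(A Delta B) = m(A) + m(B) - 2*m(A n B)
= 11.24 + 2.97 - 2*0.87
= 11.24 + 2.97 - 1.74
= 12.47


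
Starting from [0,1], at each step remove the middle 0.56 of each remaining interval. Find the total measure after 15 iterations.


Step 1: At each step, fraction remaining = 1 - 0.56 = 0.44
Step 2: After 15 steps, measure = (0.44)^15
Result = 4.485286e-06


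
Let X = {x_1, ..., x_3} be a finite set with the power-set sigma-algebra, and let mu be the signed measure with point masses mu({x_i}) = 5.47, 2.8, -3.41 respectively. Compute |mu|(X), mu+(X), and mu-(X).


Step 1: Every measurable set is a union of atoms (the cells / points), so a Hahn decomposition is
  obtained by grouping atoms by sign: P = union of atoms with mu > 0, N = union of the remaining atoms.
  Atoms in P (indices): 1, 2;  atoms in N (indices): 3
  Positive values: 5.47, 2.8
  Negative values: -3.41
Step 2: mu+(X) = mu(P) = sum of positive atom values = 8.27
Step 3: mu-(X) = -mu(N) = sum of |negative atom values| = 3.41
Step 4: |mu|(X) = mu+(X) + mu-(X) = 8.27 + 3.41 = 11.68


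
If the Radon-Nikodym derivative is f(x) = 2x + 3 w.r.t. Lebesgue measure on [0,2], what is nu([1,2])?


nu(A) = integral_A (dnu/dmu) dmu = integral_1^2 (2x + 3) dx
Step 1: Antiderivative F(x) = (2/2)x^2 + 3x
Step 2: F(2) = (2/2)*2^2 + 3*2 = 4 + 6 = 10
Step 3: F(1) = (2/2)*1^2 + 3*1 = 1 + 3 = 4
Step 4: nu([1,2]) = F(2) - F(1) = 10 - 4 = 6


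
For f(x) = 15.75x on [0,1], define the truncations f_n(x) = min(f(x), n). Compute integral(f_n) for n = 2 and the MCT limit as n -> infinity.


f(x) = 15.75x on [0,1]; f_n(x) = min(15.75x, n). At n = 2:
Step 1: f(x) reaches 2 at x = 2/15.75 = 0.126984
Step 2: integral(f_2) = integral(15.75x, 0, 0.126984) + integral(2, 0.126984, 1)
       = 15.75*0.126984^2/2 + 2*(1 - 0.126984)
       = 0.126984 + 1.746032
       = 1.873016
Step 3: As n -> infinity, f_n increases to f, so by MCT integral(f_n) -> integral(f) = 15.75/2 = 7.875.
Convergence: integral(f_2) = 1.873016 -> 7.875 as n -> infinity


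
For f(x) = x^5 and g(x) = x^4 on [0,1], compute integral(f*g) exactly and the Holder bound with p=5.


Step 1: Exact integral of f*g = integral(x^9, 0, 1) = 1/10
     = 0.1
Step 2: Holder bound with p=5, q=1.25:
  ||f||_p = (integral x^25 dx)^(1/5) = (1/26)^(1/5) = 0.521201
  ||g||_q = (integral x^5 dx)^(1/1.25) = (1/6)^(1/1.25) = 0.238495
Step 3: Holder bound = ||f||_p * ||g||_q = 0.521201 * 0.238495 = 0.124304
Verification: 0.1 <= 0.124304 (Holder holds)


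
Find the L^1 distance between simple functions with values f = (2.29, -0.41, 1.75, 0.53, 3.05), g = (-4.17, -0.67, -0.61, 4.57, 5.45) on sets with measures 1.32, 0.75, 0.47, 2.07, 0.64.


Step 1: Compute differences f_i - g_i:
  2.29 - -4.17 = 6.46
  -0.41 - -0.67 = 0.26
  1.75 - -0.61 = 2.36
  0.53 - 4.57 = -4.04
  3.05 - 5.45 = -2.4
Step 2: Compute |diff|^1 * measure for each set:
  |6.46|^1 * 1.32 = 6.46 * 1.32 = 8.5272
  |0.26|^1 * 0.75 = 0.26 * 0.75 = 0.195
  |2.36|^1 * 0.47 = 2.36 * 0.47 = 1.1092
  |-4.04|^1 * 2.07 = 4.04 * 2.07 = 8.3628
  |-2.4|^1 * 0.64 = 2.4 * 0.64 = 1.536
Step 3: Sum = 19.7302
Step 4: ||f-g||_1 = (19.7302)^(1/1) = 19.7302


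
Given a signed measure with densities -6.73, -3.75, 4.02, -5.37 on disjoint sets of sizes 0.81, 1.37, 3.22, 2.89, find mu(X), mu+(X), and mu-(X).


Step 1: Compute signed measure on each set:
  Set 1: -6.73 * 0.81 = -5.4513
  Set 2: -3.75 * 1.37 = -5.1375
  Set 3: 4.02 * 3.22 = 12.9444
  Set 4: -5.37 * 2.89 = -15.5193
Step 2: Total signed measure = (-5.4513) + (-5.1375) + (12.9444) + (-15.5193)
     = -13.1637
Step 3: Positive part mu+(X) = sum of positive contributions = 12.9444
Step 4: Negative part mu-(X) = |sum of negative contributions| = 26.1081


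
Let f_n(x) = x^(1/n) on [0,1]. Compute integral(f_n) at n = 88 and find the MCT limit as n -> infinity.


At n = 88: f_88(x) = x^(1/88).
Step 1: integral(x^(1/88), 0, 1) = [x^(1/88+1) / (1/88+1)] from 0 to 1
     = 1 / (1/88 + 1) = 1 / ((88+1)/88) = 88/(88+1)
     = 88/89 = 0.988764
Step 2: As n -> infinity, f_n(x) = x^(1/n) -> 1 for x in (0,1], and f_n is increasing in n.
By MCT, lim_n integral(f_n) = integral(lim_n f_n) = integral(1, 0, 1) = 1.
Step 3: Verify convergence: 88/89 = 0.988764 -> 1


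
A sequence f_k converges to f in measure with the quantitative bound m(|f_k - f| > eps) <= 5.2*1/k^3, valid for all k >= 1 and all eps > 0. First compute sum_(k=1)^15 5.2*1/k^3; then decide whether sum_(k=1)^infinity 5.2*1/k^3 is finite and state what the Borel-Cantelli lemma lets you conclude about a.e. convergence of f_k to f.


Step 1: List the terms 5.2*1/k^3 for k = 1 to 15:
  k=1: 5.2
  k=2: 0.65
  k=3: 0.192593
  k=4: 0.08125
  k=5: 0.0416
  k=6: 0.024074
  k=7: 0.01516
  k=8: 0.010156
  k=9: 0.007133
  k=10: 0.0052
  k=11: 0.003907
  k=12: 0.003009
  k=13: 0.002367
  k=14: 0.001895
  k=15: 0.001541
Step 2: Partial sum = 5.2 + 0.65 + 0.192593 + 0.08125 + 0.0416 + 0.024074 + 0.01516 + 0.010156 + 0.007133 + 0.0052 + 0.003907 + 0.003009 + 0.002367 + 0.001895 + 0.001541
     = 6.239885
Step 3: The full series sum_(k>=1) 5.2*1/k^3 converges (p-series with p = 3 > 1; a constant multiple of a convergent series converges).
Step 4: Fix eps > 0. Since sum_k m(|f_k - f| > eps) < infinity, the Borel-Cantelli lemma gives
        m(limsup_k {|f_k - f| > eps}) = 0, i.e. for a.e. x, |f_k(x) - f(x)| <= eps for all large k.
        Applying this with eps = 1/j for j = 1, 2, ... and intersecting the countably many full-measure sets,
        for a.e. x we get limsup_k |f_k(x) - f(x)| <= 1/j for every j, hence f_k -> f almost everywhere.
Conclusion: series converges; Borel-Cantelli yields f_k -> f a.e.


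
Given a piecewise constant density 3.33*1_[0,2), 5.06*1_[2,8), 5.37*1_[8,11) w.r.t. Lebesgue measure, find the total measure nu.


Integrate each piece of the Radon-Nikodym derivative:
Step 1: integral_0^2 3.33 dx = 3.33*(2-0) = 3.33*2 = 6.66
Step 2: integral_2^8 5.06 dx = 5.06*(8-2) = 5.06*6 = 30.36
Step 3: integral_8^11 5.37 dx = 5.37*(11-8) = 5.37*3 = 16.11
Total: 6.66 + 30.36 + 16.11 = 53.13


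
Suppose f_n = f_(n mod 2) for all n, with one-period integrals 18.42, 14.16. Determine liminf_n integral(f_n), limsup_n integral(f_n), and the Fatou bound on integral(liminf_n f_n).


The sequence (integral(f_n)) is periodic with period 2, repeating the values 18.42, 14.16 indefinitely.
Step 1: For a periodic sequence, every tail (a_m, a_(m+1), ...) contains all 2 period values infinitely often.
Step 2: Hence inf of every tail = min of the period values = min(18.42, 14.16) = 14.16.
        liminf_n integral(f_n) = sup over m of (inf of tail from m) = 14.16.
Step 3: Similarly sup of every tail = max of the period values = 18.42.
        limsup_n integral(f_n) = 18.42.
Step 4: Fatou's lemma: integral(liminf_n f_n) <= liminf_n integral(f_n) = 14.16.
        So the integral of the pointwise liminf is at most 14.16.


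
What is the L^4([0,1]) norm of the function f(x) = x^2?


Step 1: ||f||_4 = (integral_0^1 |x^2|^4 dx)^(1/4)
     = (integral_0^1 x^8 dx)^(1/4)
Step 2: integral_0^1 x^8 dx = [x^9/(9)] from 0 to 1 = 1^9/9
     = 1/9 = 0.111111
Step 3: ||f||_4 = (0.111111)^(1/4) = 0.57735


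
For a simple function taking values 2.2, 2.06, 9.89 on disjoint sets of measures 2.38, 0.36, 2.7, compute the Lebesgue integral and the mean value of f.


Step 1: Integral = sum(value_i * measure_i)
= 2.2*2.38 + 2.06*0.36 + 9.89*2.7
= 5.236 + 0.7416 + 26.703
= 32.6806
Step 2: Total measure of domain = 2.38 + 0.36 + 2.7 = 5.44
Step 3: Average value = 32.6806 / 5.44 = 6.007463


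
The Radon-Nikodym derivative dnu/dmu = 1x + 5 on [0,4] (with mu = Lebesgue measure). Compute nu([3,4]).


nu(A) = integral_A (dnu/dmu) dmu = integral_3^4 (1x + 5) dx
Step 1: Antiderivative F(x) = (1/2)x^2 + 5x
Step 2: F(4) = (1/2)*4^2 + 5*4 = 8 + 20 = 28
Step 3: F(3) = (1/2)*3^2 + 5*3 = 4.5 + 15 = 19.5
Step 4: nu([3,4]) = F(4) - F(3) = 28 - 19.5 = 8.5


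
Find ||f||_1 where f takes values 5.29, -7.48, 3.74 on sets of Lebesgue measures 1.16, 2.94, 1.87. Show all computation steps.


Step 1: Compute |f_i|^1 for each value:
  |5.29|^1 = 5.29
  |-7.48|^1 = 7.48
  |3.74|^1 = 3.74
Step 2: Multiply by measures and sum:
  5.29 * 1.16 = 6.1364
  7.48 * 2.94 = 21.9912
  3.74 * 1.87 = 6.9938
Sum = 6.1364 + 21.9912 + 6.9938 = 35.1214
Step 3: Take the p-th root:
||f||_1 = (35.1214)^(1/1) = 35.1214


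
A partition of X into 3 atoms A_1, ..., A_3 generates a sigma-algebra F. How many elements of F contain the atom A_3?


Each element of F is a union of some subset S of the 3 atoms.
The element contains A_3 iff A_3 is in S.
So we count subsets S of {A_1,...,A_3} with A_3 in S: choose freely among the other 2 atoms.
Count = 2^(3-1) = 2^2 = 4.


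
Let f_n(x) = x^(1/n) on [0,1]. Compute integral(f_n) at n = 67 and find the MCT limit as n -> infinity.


At n = 67: f_67(x) = x^(1/67).
Step 1: integral(x^(1/67), 0, 1) = [x^(1/67+1) / (1/67+1)] from 0 to 1
     = 1 / (1/67 + 1) = 1 / ((67+1)/67) = 67/(67+1)
     = 67/68 = 0.985294
Step 2: As n -> infinity, f_n(x) = x^(1/n) -> 1 for x in (0,1], and f_n is increasing in n.
By MCT, lim_n integral(f_n) = integral(lim_n f_n) = integral(1, 0, 1) = 1.
Step 3: Verify convergence: 67/68 = 0.985294 -> 1


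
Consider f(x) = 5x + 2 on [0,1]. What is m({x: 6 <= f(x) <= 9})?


f^(-1)([6, 9]) = {x : 6 <= 5x + 2 <= 9}
Solving: (6 - 2)/5 <= x <= (9 - 2)/5
= [0.8, 1.4]
Intersecting with [0,1]: [0.8, 1]
Measure = 1 - 0.8 = 0.2


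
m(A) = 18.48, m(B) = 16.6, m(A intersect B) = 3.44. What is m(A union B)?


By inclusion-exclusion: m(A u B) = m(A) + m(B) - m(A n B)
= 18.48 + 16.6 - 3.44
= 31.64


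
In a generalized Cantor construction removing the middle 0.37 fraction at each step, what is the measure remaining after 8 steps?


Step 1: At each step, fraction remaining = 1 - 0.37 = 0.63
Step 2: After 8 steps, measure = (0.63)^8
Result = 0.024816


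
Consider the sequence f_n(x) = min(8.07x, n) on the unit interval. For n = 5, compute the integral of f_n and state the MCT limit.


f(x) = 8.07x on [0,1]; f_n(x) = min(8.07x, n). At n = 5:
Step 1: f(x) reaches 5 at x = 5/8.07 = 0.619579
Step 2: integral(f_5) = integral(8.07x, 0, 0.619579) + integral(5, 0.619579, 1)
       = 8.07*0.619579^2/2 + 5*(1 - 0.619579)
       = 1.548947 + 1.902107
       = 3.451053
Step 3: As n -> infinity, f_n increases to f, so by MCT integral(f_n) -> integral(f) = 8.07/2 = 4.035.
Convergence: integral(f_5) = 3.451053 -> 4.035 as n -> infinity


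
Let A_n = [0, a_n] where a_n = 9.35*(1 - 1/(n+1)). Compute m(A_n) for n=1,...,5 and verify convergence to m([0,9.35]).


By continuity of measure from below: if A_n increases to A, then m(A_n) -> m(A).
Here A = [0, 9.35], so m(A) = 9.35
Step 1: a_1 = 9.35*(1 - 1/2) = 4.675, m(A_1) = 4.675
Step 2: a_2 = 9.35*(1 - 1/3) = 6.2333, m(A_2) = 6.2333
Step 3: a_3 = 9.35*(1 - 1/4) = 7.0125, m(A_3) = 7.0125
Step 4: a_4 = 9.35*(1 - 1/5) = 7.48, m(A_4) = 7.48
Step 5: a_5 = 9.35*(1 - 1/6) = 7.7917, m(A_5) = 7.7917
Limit: m(A_n) -> m([0,9.35]) = 9.35


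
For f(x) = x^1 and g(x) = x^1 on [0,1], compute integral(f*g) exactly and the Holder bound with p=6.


Step 1: Exact integral of f*g = integral(x^2, 0, 1) = 1/3
     = 0.333333
Step 2: Holder bound with p=6, q=1.2:
  ||f||_p = (integral x^6 dx)^(1/6) = (1/7)^(1/6) = 0.72302
  ||g||_q = (integral x^1.2 dx)^(1/1.2) = (1/2.2)^(1/1.2) = 0.518379
Step 3: Holder bound = ||f||_p * ||g||_q = 0.72302 * 0.518379 = 0.374799
Verification: 0.333333 <= 0.374799 (Holder holds)
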